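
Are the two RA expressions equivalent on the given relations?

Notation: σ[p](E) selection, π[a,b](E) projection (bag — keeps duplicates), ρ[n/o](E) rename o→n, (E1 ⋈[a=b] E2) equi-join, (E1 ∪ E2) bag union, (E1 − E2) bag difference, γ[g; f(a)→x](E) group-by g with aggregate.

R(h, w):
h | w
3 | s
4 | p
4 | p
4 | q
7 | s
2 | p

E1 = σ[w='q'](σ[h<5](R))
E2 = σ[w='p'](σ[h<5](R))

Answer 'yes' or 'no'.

E1 stepwise |·|:
  R → 6
  σ[h<5](R) → 5
  σ[w='q'](σ[h<5](R)) → 1
E2 stepwise |·|:
  R → 6
  σ[h<5](R) → 5
  σ[w='p'](σ[h<5](R)) → 3

E1 result:
h | w
4 | q
E2 result:
h | w
2 | p
4 | p
4 | p
Witness: (2, 'p') appears 0× in E1 but 1× in E2.

no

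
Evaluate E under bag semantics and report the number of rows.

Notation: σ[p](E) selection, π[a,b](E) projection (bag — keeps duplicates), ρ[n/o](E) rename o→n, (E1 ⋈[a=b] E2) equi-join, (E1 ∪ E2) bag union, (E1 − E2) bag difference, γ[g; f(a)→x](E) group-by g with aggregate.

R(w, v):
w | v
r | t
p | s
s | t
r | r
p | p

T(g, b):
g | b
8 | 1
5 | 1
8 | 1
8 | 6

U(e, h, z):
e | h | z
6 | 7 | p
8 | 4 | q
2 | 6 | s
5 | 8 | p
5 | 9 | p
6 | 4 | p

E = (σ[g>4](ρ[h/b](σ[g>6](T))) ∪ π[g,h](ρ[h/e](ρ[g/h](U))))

Per-node cardinality:
  T → 4
  σ[g>6](T) → 3
  ρ[h/b](σ[g>6](T)) → 3
  σ[g>4](ρ[h/b](σ[g>6](T))) → 3
  U → 6
  ρ[g/h](U) → 6
  ρ[h/e](ρ[g/h](U)) → 6
  π[g,h](ρ[h/e](ρ[g/h](U))) → 6
  (σ[g>4](ρ[h/b](σ[g>6](T))) ∪ π[g,h](ρ[h/e](ρ[g/h](U)))) → 9

|E| = 9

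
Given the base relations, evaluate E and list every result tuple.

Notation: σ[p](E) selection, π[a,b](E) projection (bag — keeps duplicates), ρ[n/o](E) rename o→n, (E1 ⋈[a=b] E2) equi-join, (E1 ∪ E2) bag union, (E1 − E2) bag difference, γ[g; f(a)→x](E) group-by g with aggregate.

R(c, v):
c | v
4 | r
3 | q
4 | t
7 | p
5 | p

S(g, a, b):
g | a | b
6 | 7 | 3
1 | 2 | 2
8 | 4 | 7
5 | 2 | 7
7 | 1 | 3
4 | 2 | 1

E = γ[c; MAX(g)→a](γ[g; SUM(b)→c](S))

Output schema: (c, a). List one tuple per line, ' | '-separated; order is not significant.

Subexpression sizes:
  S → 6
  γ[g; SUM(b)→c](S) → 6
  γ[c; MAX(g)→a](γ[g; SUM(b)→c](S)) → 4

== RESULT ==
c | a
1 | 4
2 | 1
3 | 7
7 | 8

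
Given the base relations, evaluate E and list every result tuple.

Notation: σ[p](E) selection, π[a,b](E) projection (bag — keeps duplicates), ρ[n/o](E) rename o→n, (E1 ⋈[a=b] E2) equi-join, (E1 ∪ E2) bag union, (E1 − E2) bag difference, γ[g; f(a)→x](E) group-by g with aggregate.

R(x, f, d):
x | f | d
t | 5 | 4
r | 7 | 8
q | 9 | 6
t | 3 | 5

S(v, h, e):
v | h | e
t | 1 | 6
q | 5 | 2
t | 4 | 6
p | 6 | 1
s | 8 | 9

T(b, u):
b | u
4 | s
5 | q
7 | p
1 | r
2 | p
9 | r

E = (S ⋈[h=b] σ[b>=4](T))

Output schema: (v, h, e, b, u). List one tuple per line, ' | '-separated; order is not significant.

Stepwise |·|:
  S → 5
  T → 6
  σ[b>=4](T) → 4
  (S ⋈[h=b] σ[b>=4](T)) → 2

== RESULT ==
v | h | e | b | u
q | 5 | 2 | 5 | q
t | 4 | 6 | 4 | s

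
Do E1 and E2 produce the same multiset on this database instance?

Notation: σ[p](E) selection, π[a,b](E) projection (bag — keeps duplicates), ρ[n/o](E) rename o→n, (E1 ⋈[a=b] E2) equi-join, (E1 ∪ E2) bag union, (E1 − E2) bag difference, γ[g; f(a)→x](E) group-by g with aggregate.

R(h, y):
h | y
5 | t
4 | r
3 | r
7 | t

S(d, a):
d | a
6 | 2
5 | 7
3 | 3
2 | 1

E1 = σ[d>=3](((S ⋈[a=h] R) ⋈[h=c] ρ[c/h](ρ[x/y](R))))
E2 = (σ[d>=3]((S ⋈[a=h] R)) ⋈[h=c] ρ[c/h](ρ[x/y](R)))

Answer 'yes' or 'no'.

E1 subexpression sizes:
  S → 4
  R → 4
  (S ⋈[a=h] R) → 2
  R → 4
  ρ[x/y](R) → 4
  ρ[c/h](ρ[x/y](R)) → 4
  ((S ⋈[a=h] R) ⋈[h=c] ρ[c/h](ρ[x/y](R))) → 2
  σ[d>=3](((S ⋈[a=h] R) ⋈[h=c] ρ[c/h](ρ[x/y](R)))) → 2
E2 subexpression sizes:
  S → 4
  R → 4
  (S ⋈[a=h] R) → 2
  σ[d>=3]((S ⋈[a=h] R)) → 2
  R → 4
  ρ[x/y](R) → 4
  ρ[c/h](ρ[x/y](R)) → 4
  (σ[d>=3]((S ⋈[a=h] R)) ⋈[h=c] ρ[c/h](ρ[x/y](R))) → 2

E1 and E2 produce the same multiset:
d | a | h | y | c | x
3 | 3 | 3 | r | 3 | r
5 | 7 | 7 | t | 7 | t

yes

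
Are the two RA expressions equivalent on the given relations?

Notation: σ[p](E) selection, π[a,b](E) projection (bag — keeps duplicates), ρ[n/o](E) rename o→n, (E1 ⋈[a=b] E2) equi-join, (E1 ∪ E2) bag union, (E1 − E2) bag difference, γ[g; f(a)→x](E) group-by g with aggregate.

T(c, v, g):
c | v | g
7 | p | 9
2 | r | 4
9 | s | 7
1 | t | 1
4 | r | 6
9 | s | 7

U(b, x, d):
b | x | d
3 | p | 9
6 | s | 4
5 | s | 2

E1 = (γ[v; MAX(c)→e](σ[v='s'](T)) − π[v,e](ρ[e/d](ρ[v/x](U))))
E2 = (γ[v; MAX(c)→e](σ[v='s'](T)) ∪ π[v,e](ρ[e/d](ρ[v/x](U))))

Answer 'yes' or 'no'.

E1 stepwise |·|:
  T → 6
  σ[v='s'](T) → 2
  γ[v; MAX(c)→e](σ[v='s'](T)) → 1
  U → 3
  ρ[v/x](U) → 3
  ρ[e/d](ρ[v/x](U)) → 3
  π[v,e](ρ[e/d](ρ[v/x](U))) → 3
  (γ[v; MAX(c)→e](σ[v='s'](T)) − π[v,e](ρ[e/d](ρ[v/x](U)))) → 1
E2 stepwise |·|:
  T → 6
  σ[v='s'](T) → 2
  γ[v; MAX(c)→e](σ[v='s'](T)) → 1
  U → 3
  ρ[v/x](U) → 3
  ρ[e/d](ρ[v/x](U)) → 3
  π[v,e](ρ[e/d](ρ[v/x](U))) → 3
  (γ[v; MAX(c)→e](σ[v='s'](T)) ∪ π[v,e](ρ[e/d](ρ[v/x](U)))) → 4

E1 result:
v | e
s | 9
E2 result:
v | e
p | 9
s | 2
s | 4
s | 9
Witness: ('s', 4) appears 0× in E1 but 1× in E2.

no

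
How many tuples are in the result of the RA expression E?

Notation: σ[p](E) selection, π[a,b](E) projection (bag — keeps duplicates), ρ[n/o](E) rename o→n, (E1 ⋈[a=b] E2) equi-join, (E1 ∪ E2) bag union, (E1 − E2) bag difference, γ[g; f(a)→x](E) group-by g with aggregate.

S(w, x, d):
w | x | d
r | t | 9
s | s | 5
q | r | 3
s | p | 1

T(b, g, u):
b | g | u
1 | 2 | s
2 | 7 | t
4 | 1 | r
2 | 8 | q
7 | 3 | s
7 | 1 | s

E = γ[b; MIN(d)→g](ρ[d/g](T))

Per-node cardinality:
  T → 6
  ρ[d/g](T) → 6
  γ[b; MIN(d)→g](ρ[d/g](T)) → 4

|E| = 4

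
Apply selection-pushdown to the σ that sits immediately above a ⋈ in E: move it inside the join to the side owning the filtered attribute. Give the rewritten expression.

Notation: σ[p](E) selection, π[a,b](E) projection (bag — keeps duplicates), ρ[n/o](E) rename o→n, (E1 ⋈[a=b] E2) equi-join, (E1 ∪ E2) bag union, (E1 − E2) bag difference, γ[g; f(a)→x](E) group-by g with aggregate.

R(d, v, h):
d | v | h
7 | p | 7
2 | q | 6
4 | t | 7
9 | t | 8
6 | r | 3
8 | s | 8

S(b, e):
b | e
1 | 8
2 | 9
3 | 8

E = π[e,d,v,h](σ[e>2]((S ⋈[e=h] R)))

σ filters on e, owned by the left side.
E' = π[e,d,v,h]((σ[e>2](S) ⋈[e=h] R))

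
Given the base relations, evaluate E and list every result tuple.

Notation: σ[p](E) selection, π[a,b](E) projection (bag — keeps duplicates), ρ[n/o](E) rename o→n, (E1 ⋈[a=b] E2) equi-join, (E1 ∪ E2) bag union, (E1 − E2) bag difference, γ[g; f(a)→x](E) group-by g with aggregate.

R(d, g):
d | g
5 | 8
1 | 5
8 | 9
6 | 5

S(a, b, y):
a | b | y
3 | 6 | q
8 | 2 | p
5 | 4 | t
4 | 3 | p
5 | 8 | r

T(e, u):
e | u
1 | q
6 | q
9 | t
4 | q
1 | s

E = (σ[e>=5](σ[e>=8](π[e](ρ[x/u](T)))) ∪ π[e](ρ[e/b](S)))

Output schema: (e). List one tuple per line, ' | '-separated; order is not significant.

Subexpression sizes:
  T → 5
  ρ[x/u](T) → 5
  π[e](ρ[x/u](T)) → 5
  σ[e>=8](π[e](ρ[x/u](T))) → 1
  σ[e>=5](σ[e>=8](π[e](ρ[x/u](T)))) → 1
  S → 5
  ρ[e/b](S) → 5
  π[e](ρ[e/b](S)) → 5
  (σ[e>=5](σ[e>=8](π[e](ρ[x/u](T)))) ∪ π[e](ρ[e/b](S))) → 6

== RESULT ==
e
2
3
4
6
8
9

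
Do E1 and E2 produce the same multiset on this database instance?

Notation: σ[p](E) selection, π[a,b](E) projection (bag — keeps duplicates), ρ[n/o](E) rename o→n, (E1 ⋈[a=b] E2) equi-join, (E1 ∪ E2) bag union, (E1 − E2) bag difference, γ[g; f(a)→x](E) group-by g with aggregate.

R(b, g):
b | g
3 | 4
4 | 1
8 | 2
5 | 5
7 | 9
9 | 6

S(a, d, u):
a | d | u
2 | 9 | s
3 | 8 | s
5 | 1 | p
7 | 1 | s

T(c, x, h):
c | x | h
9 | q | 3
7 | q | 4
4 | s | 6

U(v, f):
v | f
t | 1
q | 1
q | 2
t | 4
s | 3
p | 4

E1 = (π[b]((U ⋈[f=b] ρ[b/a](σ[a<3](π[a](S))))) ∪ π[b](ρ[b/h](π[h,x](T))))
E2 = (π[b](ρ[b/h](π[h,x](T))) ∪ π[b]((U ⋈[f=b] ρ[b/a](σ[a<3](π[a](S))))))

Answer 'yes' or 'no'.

E1 row counts bottom-up:
  U → 6
  S → 4
  π[a](S) → 4
  σ[a<3](π[a](S)) → 1
  ρ[b/a](σ[a<3](π[a](S))) → 1
  (U ⋈[f=b] ρ[b/a](σ[a<3](π[a](S)))) → 1
  π[b]((U ⋈[f=b] ρ[b/a](σ[a<3](π[a](S))))) → 1
  T → 3
  π[h,x](T) → 3
  ρ[b/h](π[h,x](T)) → 3
  π[b](ρ[b/h](π[h,x](T))) → 3
  (π[b]((U ⋈[f=b] ρ[b/a](σ[a<3](π[a](S))))) ∪ π[b](ρ[b/h](π[h,x](T)))) → 4
E2 row counts bottom-up:
  T → 3
  π[h,x](T) → 3
  ρ[b/h](π[h,x](T)) → 3
  π[b](ρ[b/h](π[h,x](T))) → 3
  U → 6
  S → 4
  π[a](S) → 4
  σ[a<3](π[a](S)) → 1
  ρ[b/a](σ[a<3](π[a](S))) → 1
  (U ⋈[f=b] ρ[b/a](σ[a<3](π[a](S)))) → 1
  π[b]((U ⋈[f=b] ρ[b/a](σ[a<3](π[a](S))))) → 1
  (π[b](ρ[b/h](π[h,x](T))) ∪ π[b]((U ⋈[f=b] ρ[b/a](σ[a<3](π[a](S)))))) → 4

E1 and E2 produce the same multiset:
b
2
3
4
6

yes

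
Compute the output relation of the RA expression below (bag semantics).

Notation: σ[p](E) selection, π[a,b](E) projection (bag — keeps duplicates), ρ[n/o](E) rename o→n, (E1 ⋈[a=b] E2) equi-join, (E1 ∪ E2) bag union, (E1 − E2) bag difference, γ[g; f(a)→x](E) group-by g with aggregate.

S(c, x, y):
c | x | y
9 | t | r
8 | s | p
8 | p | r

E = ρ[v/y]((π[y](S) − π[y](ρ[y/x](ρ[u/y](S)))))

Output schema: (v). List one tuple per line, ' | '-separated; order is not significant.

Subexpression sizes:
  S → 3
  π[y](S) → 3
  S → 3
  ρ[u/y](S) → 3
  ρ[y/x](ρ[u/y](S)) → 3
  π[y](ρ[y/x](ρ[u/y](S))) → 3
  (π[y](S) − π[y](ρ[y/x](ρ[u/y](S)))) → 2
  ρ[v/y]((π[y](S) − π[y](ρ[y/x](ρ[u/y](S))))) → 2

== RESULT ==
v
r
r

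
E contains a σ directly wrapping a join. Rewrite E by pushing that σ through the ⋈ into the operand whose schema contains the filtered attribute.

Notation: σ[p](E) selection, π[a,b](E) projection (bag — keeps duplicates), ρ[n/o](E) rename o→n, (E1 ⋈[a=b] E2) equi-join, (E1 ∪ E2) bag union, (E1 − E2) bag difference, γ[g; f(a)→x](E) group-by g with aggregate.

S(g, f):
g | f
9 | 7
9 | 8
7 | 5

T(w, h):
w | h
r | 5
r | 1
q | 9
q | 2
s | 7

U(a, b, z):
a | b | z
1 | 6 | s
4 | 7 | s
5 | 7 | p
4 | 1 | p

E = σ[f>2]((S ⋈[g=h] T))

σ filters on f, owned by the left side.
E' = (σ[f>2](S) ⋈[g=h] T)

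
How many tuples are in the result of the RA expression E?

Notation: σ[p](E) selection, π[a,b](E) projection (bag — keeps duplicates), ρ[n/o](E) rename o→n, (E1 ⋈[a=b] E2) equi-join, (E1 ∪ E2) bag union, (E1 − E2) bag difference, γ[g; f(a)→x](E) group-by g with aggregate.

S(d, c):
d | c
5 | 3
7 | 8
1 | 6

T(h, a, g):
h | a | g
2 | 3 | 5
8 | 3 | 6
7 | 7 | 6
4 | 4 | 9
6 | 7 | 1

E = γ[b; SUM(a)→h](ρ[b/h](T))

Subexpression sizes:
  T → 5
  ρ[b/h](T) → 5
  γ[b; SUM(a)→h](ρ[b/h](T)) → 5

|E| = 5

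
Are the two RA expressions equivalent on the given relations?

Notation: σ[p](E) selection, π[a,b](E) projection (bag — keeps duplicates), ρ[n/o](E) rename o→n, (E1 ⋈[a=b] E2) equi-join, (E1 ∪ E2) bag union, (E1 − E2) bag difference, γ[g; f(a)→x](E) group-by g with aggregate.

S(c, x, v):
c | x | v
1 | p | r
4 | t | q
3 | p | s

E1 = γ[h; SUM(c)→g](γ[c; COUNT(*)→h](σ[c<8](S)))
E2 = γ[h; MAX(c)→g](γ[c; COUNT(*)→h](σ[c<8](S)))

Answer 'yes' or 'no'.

E1 row counts bottom-up:
  S → 3
  σ[c<8](S) → 3
  γ[c; COUNT(*)→h](σ[c<8](S)) → 3
  γ[h; SUM(c)→g](γ[c; COUNT(*)→h](σ[c<8](S))) → 1
E2 row counts bottom-up:
  S → 3
  σ[c<8](S) → 3
  γ[c; COUNT(*)→h](σ[c<8](S)) → 3
  γ[h; MAX(c)→g](γ[c; COUNT(*)→h](σ[c<8](S))) → 1

E1 result:
h | g
1 | 8
E2 result:
h | g
1 | 4
Witness: (1, 8) appears 1× in E1 but 0× in E2.

no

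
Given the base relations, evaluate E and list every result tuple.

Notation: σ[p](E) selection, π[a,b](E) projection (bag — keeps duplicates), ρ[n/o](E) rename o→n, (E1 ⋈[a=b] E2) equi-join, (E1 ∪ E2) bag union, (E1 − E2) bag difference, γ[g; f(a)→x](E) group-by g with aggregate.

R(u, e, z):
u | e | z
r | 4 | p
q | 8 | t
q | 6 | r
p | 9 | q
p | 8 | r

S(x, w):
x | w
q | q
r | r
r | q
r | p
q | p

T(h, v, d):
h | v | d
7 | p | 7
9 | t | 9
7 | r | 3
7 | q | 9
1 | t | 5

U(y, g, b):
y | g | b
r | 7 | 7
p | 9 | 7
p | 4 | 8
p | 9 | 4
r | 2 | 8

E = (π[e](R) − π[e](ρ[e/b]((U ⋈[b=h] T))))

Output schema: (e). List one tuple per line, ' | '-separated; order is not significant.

Per-node cardinality:
  R → 5
  π[e](R) → 5
  U → 5
  T → 5
  (U ⋈[b=h] T) → 6
  ρ[e/b]((U ⋈[b=h] T)) → 6
  π[e](ρ[e/b]((U ⋈[b=h] T))) → 6
  (π[e](R) − π[e](ρ[e/b]((U ⋈[b=h] T)))) → 5

== RESULT ==
e
4
6
8
8
9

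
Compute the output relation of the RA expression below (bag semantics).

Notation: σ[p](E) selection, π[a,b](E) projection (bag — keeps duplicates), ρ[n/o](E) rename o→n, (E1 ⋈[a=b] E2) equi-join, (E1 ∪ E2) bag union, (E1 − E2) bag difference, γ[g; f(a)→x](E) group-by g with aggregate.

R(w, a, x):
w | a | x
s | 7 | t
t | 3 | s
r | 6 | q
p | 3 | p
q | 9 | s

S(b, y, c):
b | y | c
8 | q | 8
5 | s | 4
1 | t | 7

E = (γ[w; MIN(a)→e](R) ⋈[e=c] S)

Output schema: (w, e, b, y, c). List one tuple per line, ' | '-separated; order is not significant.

Per-node cardinality:
  R → 5
  γ[w; MIN(a)→e](R) → 5
  S → 3
  (γ[w; MIN(a)→e](R) ⋈[e=c] S) → 1

== RESULT ==
w | e | b | y | c
s | 7 | 1 | t | 7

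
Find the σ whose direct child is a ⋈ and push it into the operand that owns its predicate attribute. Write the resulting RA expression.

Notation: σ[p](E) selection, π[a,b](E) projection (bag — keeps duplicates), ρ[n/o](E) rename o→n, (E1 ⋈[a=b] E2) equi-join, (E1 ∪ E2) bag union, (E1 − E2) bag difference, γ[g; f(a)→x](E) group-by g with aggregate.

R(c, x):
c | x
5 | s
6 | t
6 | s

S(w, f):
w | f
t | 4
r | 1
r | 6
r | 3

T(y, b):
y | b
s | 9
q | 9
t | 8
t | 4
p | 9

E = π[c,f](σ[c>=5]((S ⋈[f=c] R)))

σ filters on c, owned by the right side.
E' = π[c,f]((S ⋈[f=c] σ[c>=5](R)))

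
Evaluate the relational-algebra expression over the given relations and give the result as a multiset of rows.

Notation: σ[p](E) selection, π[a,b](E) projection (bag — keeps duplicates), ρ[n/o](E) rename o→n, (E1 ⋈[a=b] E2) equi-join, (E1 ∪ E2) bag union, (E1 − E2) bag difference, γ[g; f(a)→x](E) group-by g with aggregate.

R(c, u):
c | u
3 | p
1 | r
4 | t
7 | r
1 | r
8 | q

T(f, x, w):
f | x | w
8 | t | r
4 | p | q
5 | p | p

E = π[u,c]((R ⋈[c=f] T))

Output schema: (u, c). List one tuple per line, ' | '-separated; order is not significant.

Per-node cardinality:
  R → 6
  T → 3
  (R ⋈[c=f] T) → 2
  π[u,c]((R ⋈[c=f] T)) → 2

== RESULT ==
u | c
q | 8
t | 4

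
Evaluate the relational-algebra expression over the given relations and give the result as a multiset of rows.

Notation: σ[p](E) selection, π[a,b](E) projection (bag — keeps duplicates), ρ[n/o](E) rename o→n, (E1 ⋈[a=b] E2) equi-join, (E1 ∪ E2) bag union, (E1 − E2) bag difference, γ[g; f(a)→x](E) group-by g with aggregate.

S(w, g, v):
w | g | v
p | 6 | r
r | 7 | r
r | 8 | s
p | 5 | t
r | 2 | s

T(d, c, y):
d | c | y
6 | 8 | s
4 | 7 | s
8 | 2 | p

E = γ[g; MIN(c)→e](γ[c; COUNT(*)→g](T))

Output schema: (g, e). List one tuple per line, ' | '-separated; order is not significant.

Stepwise |·|:
  T → 3
  γ[c; COUNT(*)→g](T) → 3
  γ[g; MIN(c)→e](γ[c; COUNT(*)→g](T)) → 1

== RESULT ==
g | e
1 | 2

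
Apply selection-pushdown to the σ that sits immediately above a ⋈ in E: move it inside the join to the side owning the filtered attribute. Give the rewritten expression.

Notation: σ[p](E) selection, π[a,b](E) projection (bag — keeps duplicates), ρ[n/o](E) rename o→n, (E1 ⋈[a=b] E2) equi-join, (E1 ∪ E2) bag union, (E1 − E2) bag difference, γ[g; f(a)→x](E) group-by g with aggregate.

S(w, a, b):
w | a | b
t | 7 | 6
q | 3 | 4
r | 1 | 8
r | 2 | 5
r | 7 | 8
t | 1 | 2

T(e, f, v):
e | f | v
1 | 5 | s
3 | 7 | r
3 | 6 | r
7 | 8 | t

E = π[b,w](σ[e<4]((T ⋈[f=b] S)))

σ filters on e, owned by the left side.
E' = π[b,w]((σ[e<4](T) ⋈[f=b] S))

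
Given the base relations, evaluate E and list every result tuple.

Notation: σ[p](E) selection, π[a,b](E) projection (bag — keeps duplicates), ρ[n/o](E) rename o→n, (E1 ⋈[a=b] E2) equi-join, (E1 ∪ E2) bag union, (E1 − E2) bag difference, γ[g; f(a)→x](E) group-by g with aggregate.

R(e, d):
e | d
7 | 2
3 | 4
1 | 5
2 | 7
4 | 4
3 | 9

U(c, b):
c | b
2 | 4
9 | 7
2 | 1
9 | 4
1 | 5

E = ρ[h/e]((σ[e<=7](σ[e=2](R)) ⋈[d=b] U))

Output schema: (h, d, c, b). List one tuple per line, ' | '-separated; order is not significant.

Stepwise |·|:
  R → 6
  σ[e=2](R) → 1
  σ[e<=7](σ[e=2](R)) → 1
  U → 5
  (σ[e<=7](σ[e=2](R)) ⋈[d=b] U) → 1
  ρ[h/e]((σ[e<=7](σ[e=2](R)) ⋈[d=b] U)) → 1

== RESULT ==
h | d | c | b
2 | 7 | 9 | 7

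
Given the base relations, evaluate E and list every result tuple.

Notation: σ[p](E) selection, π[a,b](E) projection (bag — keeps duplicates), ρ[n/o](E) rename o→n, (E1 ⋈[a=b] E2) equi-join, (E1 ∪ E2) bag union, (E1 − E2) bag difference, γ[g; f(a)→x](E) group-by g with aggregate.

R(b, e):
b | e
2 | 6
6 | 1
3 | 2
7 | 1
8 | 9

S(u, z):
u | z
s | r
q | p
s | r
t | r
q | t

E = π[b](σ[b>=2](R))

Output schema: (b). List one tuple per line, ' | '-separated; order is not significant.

Subexpression sizes:
  R → 5
  σ[b>=2](R) → 5
  π[b](σ[b>=2](R)) → 5

== RESULT ==
b
2
3
6
7
8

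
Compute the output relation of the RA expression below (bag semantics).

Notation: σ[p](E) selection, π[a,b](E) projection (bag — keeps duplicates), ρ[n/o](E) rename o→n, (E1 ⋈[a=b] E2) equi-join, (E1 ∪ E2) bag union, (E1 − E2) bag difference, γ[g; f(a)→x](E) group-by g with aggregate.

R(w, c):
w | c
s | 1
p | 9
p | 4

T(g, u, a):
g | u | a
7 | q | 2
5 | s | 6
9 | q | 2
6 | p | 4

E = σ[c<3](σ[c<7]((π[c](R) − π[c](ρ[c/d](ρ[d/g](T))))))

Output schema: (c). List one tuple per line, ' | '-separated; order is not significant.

Per-node cardinality:
  R → 3
  π[c](R) → 3
  T → 4
  ρ[d/g](T) → 4
  ρ[c/d](ρ[d/g](T)) → 4
  π[c](ρ[c/d](ρ[d/g](T))) → 4
  (π[c](R) − π[c](ρ[c/d](ρ[d/g](T)))) → 2
  σ[c<7]((π[c](R) − π[c](ρ[c/d](ρ[d/g](T))))) → 2
  σ[c<3](σ[c<7]((π[c](R) − π[c](ρ[c/d](ρ[d/g](T)))))) → 1

== RESULT ==
c
1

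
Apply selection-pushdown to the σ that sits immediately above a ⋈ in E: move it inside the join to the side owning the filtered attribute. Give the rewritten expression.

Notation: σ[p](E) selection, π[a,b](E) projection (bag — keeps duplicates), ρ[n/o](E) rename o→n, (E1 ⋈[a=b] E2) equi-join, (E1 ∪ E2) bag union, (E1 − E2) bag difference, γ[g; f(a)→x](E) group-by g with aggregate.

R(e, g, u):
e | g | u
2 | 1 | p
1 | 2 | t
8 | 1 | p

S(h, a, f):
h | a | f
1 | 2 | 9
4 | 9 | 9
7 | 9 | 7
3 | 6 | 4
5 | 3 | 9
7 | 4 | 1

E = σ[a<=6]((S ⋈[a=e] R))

σ filters on a, owned by the left side.
E' = (σ[a<=6](S) ⋈[a=e] R)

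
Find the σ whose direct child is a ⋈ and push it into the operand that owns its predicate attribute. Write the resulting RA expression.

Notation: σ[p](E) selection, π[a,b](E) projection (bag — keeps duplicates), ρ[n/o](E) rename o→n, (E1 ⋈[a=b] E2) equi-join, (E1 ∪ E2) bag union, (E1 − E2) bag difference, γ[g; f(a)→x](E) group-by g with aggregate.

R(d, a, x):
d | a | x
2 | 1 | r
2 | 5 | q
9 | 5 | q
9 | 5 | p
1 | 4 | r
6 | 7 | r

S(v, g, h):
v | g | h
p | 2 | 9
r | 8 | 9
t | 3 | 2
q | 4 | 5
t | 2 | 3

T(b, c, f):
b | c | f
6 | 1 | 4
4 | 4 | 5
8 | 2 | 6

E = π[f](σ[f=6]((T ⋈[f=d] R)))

σ filters on f, owned by the left side.
E' = π[f]((σ[f=6](T) ⋈[f=d] R))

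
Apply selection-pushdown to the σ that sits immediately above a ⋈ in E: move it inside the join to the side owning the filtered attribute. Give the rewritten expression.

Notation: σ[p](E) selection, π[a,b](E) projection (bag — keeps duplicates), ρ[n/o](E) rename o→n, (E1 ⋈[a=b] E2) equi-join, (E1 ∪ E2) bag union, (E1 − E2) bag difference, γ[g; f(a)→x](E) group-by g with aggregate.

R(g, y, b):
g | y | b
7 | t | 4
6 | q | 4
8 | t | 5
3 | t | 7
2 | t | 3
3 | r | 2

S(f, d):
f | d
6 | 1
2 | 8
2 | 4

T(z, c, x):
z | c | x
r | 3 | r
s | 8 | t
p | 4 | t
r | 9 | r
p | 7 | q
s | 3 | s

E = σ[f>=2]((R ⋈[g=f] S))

σ filters on f, owned by the right side.
E' = (R ⋈[g=f] σ[f>=2](S))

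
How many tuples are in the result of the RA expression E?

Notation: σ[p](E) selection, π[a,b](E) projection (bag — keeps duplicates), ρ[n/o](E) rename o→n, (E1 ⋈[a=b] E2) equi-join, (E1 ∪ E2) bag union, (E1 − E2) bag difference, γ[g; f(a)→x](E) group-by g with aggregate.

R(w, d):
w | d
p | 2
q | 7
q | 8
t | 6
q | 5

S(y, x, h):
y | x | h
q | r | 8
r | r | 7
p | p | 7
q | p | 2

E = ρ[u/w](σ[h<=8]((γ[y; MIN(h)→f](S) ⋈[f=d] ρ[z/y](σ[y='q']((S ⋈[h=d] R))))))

Subexpression sizes:
  S → 4
  γ[y; MIN(h)→f](S) → 3
  S → 4
  R → 5
  (S ⋈[h=d] R) → 4
  σ[y='q']((S ⋈[h=d] R)) → 2
  ρ[z/y](σ[y='q']((S ⋈[h=d] R))) → 2
  (γ[y; MIN(h)→f](S) ⋈[f=d] ρ[z/y](σ[y='q']((S ⋈[h=d] R)))) → 1
  σ[h<=8]((γ[y; MIN(h)→f](S) ⋈[f=d] ρ[z/y](σ[y='q']((S ⋈[h=d] R))))) → 1
  ρ[u/w](σ[h<=8]((γ[y; MIN(h)→f](S) ⋈[f=d] ρ[z/y](σ[y='q']((S ⋈[h=d] R)))))) → 1

|E| = 1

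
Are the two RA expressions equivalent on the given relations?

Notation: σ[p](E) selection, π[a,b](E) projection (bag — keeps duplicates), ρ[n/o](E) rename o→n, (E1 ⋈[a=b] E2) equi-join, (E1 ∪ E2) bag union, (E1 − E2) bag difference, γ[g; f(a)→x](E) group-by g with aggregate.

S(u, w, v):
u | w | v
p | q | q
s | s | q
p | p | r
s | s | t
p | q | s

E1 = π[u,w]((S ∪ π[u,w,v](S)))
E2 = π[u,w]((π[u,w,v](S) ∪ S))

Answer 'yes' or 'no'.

E1 row counts bottom-up:
  S → 5
  S → 5
  π[u,w,v](S) → 5
  (S ∪ π[u,w,v](S)) → 10
  π[u,w]((S ∪ π[u,w,v](S))) → 10
E2 row counts bottom-up:
  S → 5
  π[u,w,v](S) → 5
  S → 5
  (π[u,w,v](S) ∪ S) → 10
  π[u,w]((π[u,w,v](S) ∪ S)) → 10

E1 and E2 produce the same multiset:
u | w
p | p
p | p
p | q
p | q
p | q
p | q
s | s
s | s
s | s
s | s

yes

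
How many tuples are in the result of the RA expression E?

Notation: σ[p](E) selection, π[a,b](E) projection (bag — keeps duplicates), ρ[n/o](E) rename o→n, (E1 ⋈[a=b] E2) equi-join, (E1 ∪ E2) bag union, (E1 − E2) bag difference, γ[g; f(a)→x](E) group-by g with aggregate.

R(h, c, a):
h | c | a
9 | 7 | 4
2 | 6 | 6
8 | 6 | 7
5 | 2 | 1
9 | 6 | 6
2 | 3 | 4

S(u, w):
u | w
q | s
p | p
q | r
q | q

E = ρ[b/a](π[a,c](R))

Row counts bottom-up:
  R → 6
  π[a,c](R) → 6
  ρ[b/a](π[a,c](R)) → 6

|E| = 6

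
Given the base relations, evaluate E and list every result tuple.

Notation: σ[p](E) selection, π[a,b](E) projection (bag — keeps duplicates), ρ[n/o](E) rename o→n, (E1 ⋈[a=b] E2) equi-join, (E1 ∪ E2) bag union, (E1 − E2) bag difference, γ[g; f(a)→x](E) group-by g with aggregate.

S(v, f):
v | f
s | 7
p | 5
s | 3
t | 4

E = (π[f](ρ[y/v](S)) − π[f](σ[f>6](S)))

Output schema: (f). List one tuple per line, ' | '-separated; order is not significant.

Stepwise |·|:
  S → 4
  ρ[y/v](S) → 4
  π[f](ρ[y/v](S)) → 4
  S → 4
  σ[f>6](S) → 1
  π[f](σ[f>6](S)) → 1
  (π[f](ρ[y/v](S)) − π[f](σ[f>6](S))) → 3

== RESULT ==
f
3
4
5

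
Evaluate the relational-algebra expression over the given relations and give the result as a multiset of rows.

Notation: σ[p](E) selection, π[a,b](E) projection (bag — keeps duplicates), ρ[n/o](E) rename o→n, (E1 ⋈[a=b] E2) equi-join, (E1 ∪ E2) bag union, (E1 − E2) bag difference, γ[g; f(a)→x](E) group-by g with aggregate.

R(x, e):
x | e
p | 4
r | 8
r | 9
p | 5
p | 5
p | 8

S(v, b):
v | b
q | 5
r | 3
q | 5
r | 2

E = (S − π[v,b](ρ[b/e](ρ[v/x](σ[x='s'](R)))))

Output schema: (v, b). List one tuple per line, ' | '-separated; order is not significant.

Per-node cardinality:
  S → 4
  R → 6
  σ[x='s'](R) → 0
  ρ[v/x](σ[x='s'](R)) → 0
  ρ[b/e](ρ[v/x](σ[x='s'](R))) → 0
  π[v,b](ρ[b/e](ρ[v/x](σ[x='s'](R)))) → 0
  (S − π[v,b](ρ[b/e](ρ[v/x](σ[x='s'](R))))) → 4

== RESULT ==
v | b
q | 5
q | 5
r | 2
r | 3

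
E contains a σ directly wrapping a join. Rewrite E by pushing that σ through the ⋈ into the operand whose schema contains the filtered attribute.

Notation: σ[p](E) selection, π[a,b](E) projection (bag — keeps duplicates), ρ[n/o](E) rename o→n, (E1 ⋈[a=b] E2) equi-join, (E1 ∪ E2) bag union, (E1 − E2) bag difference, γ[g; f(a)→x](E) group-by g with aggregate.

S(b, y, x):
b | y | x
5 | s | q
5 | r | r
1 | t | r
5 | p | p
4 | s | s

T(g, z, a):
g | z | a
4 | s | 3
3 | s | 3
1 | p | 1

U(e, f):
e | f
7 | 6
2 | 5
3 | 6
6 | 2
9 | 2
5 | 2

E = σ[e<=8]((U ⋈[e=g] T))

σ filters on e, owned by the left side.
E' = (σ[e<=8](U) ⋈[e=g] T)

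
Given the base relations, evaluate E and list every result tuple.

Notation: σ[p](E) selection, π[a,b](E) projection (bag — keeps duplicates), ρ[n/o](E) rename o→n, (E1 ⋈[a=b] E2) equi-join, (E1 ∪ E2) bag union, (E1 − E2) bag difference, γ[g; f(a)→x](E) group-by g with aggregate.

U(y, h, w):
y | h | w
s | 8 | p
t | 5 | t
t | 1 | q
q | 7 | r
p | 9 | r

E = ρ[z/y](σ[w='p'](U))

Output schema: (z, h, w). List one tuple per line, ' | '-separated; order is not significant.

Subexpression sizes:
  U → 5
  σ[w='p'](U) → 1
  ρ[z/y](σ[w='p'](U)) → 1

== RESULT ==
z | h | w
s | 8 | p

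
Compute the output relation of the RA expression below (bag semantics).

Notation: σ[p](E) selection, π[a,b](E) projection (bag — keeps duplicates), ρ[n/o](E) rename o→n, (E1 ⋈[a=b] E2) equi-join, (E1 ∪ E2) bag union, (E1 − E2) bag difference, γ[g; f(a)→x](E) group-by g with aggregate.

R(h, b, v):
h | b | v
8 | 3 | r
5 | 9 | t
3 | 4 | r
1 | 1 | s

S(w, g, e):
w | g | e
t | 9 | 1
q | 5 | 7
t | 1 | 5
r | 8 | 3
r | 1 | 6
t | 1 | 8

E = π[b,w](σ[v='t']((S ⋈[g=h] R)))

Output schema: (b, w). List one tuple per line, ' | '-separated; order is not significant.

Per-node cardinality:
  S → 6
  R → 4
  (S ⋈[g=h] R) → 5
  σ[v='t']((S ⋈[g=h] R)) → 1
  π[b,w](σ[v='t']((S ⋈[g=h] R))) → 1

== RESULT ==
b | w
9 | q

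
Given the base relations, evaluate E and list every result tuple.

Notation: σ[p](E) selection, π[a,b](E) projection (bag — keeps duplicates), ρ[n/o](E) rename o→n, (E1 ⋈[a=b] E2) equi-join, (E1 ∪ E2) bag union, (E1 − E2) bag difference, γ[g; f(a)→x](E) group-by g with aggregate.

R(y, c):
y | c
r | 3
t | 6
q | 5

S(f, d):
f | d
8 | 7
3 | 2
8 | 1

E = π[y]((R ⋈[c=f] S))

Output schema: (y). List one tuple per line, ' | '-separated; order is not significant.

Subexpression sizes:
  R → 3
  S → 3
  (R ⋈[c=f] S) → 1
  π[y]((R ⋈[c=f] S)) → 1

== RESULT ==
y
r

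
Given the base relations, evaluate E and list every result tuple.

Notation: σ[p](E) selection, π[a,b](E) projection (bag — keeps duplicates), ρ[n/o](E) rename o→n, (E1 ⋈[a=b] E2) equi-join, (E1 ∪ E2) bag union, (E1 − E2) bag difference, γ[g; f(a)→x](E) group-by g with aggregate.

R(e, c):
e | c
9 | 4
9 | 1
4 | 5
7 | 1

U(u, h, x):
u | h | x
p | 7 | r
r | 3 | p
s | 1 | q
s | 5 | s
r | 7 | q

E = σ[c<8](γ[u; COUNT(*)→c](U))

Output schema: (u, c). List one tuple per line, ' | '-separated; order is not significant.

Per-node cardinality:
  U → 5
  γ[u; COUNT(*)→c](U) → 3
  σ[c<8](γ[u; COUNT(*)→c](U)) → 3

== RESULT ==
u | c
p | 1
r | 2
s | 2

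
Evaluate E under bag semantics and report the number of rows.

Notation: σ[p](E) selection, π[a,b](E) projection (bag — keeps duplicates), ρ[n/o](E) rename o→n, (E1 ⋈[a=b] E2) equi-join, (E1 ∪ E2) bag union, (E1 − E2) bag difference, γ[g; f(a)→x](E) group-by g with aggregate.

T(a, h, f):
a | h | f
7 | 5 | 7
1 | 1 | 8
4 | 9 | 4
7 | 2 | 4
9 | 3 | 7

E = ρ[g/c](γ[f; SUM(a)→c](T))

Per-node cardinality:
  T → 5
  γ[f; SUM(a)→c](T) → 3
  ρ[g/c](γ[f; SUM(a)→c](T)) → 3

|E| = 3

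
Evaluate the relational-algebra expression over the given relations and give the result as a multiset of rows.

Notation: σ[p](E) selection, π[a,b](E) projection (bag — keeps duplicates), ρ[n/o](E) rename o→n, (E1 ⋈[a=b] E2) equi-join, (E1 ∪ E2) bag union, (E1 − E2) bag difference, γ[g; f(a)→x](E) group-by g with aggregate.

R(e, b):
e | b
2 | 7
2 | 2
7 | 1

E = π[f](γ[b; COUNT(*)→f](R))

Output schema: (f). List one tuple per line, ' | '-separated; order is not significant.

Row counts bottom-up:
  R → 3
  γ[b; COUNT(*)→f](R) → 3
  π[f](γ[b; COUNT(*)→f](R)) → 3

== RESULT ==
f
1
1
1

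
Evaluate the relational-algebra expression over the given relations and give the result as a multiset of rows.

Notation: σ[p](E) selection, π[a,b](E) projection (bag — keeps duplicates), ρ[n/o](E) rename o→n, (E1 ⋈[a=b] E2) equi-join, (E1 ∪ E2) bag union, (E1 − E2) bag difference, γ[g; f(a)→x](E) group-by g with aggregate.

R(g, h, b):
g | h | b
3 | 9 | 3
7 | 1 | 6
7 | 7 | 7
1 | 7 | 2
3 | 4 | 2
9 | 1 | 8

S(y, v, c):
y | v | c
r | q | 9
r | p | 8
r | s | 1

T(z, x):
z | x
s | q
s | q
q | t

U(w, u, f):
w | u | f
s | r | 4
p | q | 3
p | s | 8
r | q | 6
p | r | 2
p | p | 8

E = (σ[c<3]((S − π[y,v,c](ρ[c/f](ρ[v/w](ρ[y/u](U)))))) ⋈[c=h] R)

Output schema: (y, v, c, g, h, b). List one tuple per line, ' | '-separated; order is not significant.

Subexpression sizes:
  S → 3
  U → 6
  ρ[y/u](U) → 6
  ρ[v/w](ρ[y/u](U)) → 6
  ρ[c/f](ρ[v/w](ρ[y/u](U))) → 6
  π[y,v,c](ρ[c/f](ρ[v/w](ρ[y/u](U)))) → 6
  (S − π[y,v,c](ρ[c/f](ρ[v/w](ρ[y/u](U))))) → 3
  σ[c<3]((S − π[y,v,c](ρ[c/f](ρ[v/w](ρ[y/u](U)))))) → 1
  R → 6
  (σ[c<3]((S − π[y,v,c](ρ[c/f](ρ[v/w](ρ[y/u](U)))))) ⋈[c=h] R) → 2

== RESULT ==
y | v | c | g | h | b
r | s | 1 | 7 | 1 | 6
r | s | 1 | 9 | 1 | 8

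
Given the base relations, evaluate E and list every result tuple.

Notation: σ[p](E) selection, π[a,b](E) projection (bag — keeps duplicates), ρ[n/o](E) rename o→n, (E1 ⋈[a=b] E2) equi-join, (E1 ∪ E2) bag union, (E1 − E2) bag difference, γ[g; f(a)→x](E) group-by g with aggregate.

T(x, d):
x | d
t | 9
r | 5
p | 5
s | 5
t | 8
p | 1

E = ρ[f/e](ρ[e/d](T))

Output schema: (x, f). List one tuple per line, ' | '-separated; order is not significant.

Subexpression sizes:
  T → 6
  ρ[e/d](T) → 6
  ρ[f/e](ρ[e/d](T)) → 6

== RESULT ==
x | f
p | 1
p | 5
r | 5
s | 5
t | 8
t | 9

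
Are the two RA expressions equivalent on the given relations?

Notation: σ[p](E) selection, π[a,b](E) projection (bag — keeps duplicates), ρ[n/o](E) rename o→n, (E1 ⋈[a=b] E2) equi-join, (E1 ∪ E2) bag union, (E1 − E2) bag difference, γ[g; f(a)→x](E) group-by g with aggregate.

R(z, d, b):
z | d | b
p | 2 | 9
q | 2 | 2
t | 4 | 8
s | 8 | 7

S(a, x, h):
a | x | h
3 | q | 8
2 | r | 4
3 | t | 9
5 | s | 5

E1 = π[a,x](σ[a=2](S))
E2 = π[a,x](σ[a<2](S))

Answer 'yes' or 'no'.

E1 row counts bottom-up:
  S → 4
  σ[a=2](S) → 1
  π[a,x](σ[a=2](S)) → 1
E2 row counts bottom-up:
  S → 4
  σ[a<2](S) → 0
  π[a,x](σ[a<2](S)) → 0

E1 result:
a | x
2 | r
E2 result:
a | x
(0 rows)
Witness: (2, 'r') appears 1× in E1 but 0× in E2.

no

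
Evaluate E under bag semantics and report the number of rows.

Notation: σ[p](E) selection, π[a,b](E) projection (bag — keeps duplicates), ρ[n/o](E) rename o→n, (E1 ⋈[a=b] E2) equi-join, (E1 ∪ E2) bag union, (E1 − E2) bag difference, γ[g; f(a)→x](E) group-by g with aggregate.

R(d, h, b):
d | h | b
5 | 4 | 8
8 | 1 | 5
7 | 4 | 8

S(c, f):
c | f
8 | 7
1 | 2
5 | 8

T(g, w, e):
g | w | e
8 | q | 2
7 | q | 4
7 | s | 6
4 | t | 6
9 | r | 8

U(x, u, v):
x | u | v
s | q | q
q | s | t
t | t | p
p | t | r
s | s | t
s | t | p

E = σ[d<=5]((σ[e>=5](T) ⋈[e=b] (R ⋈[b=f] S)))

Stepwise |·|:
  T → 5
  σ[e>=5](T) → 3
  R → 3
  S → 3
  (R ⋈[b=f] S) → 2
  (σ[e>=5](T) ⋈[e=b] (R ⋈[b=f] S)) → 2
  σ[d<=5]((σ[e>=5](T) ⋈[e=b] (R ⋈[b=f] S))) → 1

|E| = 1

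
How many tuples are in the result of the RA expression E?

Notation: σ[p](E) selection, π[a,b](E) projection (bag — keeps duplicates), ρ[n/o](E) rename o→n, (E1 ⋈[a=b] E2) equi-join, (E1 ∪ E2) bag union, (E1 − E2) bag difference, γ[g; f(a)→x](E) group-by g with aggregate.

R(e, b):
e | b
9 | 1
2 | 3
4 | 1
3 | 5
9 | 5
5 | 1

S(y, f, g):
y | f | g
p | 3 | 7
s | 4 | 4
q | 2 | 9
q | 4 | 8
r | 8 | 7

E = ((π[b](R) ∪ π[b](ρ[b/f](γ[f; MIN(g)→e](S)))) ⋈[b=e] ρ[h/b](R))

Subexpression sizes:
  R → 6
  π[b](R) → 6
  S → 5
  γ[f; MIN(g)→e](S) → 4
  ρ[b/f](γ[f; MIN(g)→e](S)) → 4
  π[b](ρ[b/f](γ[f; MIN(g)→e](S))) → 4
  (π[b](R) ∪ π[b](ρ[b/f](γ[f; MIN(g)→e](S)))) → 10
  R → 6
  ρ[h/b](R) → 6
  ((π[b](R) ∪ π[b](ρ[b/f](γ[f; MIN(g)→e](S)))) ⋈[b=e] ρ[h/b](R)) → 6

|E| = 6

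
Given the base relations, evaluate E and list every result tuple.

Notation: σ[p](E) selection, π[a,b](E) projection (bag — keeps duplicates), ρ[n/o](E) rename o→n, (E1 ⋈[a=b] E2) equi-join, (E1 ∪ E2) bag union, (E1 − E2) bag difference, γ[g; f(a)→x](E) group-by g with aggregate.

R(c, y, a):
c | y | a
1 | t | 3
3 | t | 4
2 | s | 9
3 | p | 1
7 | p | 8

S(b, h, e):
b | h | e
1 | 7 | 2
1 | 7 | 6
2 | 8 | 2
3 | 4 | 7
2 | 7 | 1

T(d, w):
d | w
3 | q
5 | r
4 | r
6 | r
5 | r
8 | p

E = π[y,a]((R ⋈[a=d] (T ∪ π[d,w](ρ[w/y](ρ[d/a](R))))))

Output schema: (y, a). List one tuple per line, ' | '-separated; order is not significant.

Row counts bottom-up:
  R → 5
  T → 6
  R → 5
  ρ[d/a](R) → 5
  ρ[w/y](ρ[d/a](R)) → 5
  π[d,w](ρ[w/y](ρ[d/a](R))) → 5
  (T ∪ π[d,w](ρ[w/y](ρ[d/a](R)))) → 11
  (R ⋈[a=d] (T ∪ π[d,w](ρ[w/y](ρ[d/a](R))))) → 8
  π[y,a]((R ⋈[a=d] (T ∪ π[d,w](ρ[w/y](ρ[d/a](R)))))) → 8

== RESULT ==
y | a
p | 1
p | 8
p | 8
s | 9
t | 3
t | 3
t | 4
t | 4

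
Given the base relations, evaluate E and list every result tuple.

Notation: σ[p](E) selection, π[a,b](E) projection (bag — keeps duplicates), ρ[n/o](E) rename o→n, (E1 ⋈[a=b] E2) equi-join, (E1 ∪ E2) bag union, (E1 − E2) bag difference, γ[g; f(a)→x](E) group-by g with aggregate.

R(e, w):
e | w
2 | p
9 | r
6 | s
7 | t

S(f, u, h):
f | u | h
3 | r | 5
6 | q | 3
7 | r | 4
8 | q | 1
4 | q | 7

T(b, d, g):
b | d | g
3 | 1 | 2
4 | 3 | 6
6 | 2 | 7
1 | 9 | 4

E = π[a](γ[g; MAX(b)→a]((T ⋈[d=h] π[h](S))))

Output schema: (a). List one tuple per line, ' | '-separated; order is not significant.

Row counts bottom-up:
  T → 4
  S → 5
  π[h](S) → 5
  (T ⋈[d=h] π[h](S)) → 2
  γ[g; MAX(b)→a]((T ⋈[d=h] π[h](S))) → 2
  π[a](γ[g; MAX(b)→a]((T ⋈[d=h] π[h](S)))) → 2

== RESULT ==
a
3
4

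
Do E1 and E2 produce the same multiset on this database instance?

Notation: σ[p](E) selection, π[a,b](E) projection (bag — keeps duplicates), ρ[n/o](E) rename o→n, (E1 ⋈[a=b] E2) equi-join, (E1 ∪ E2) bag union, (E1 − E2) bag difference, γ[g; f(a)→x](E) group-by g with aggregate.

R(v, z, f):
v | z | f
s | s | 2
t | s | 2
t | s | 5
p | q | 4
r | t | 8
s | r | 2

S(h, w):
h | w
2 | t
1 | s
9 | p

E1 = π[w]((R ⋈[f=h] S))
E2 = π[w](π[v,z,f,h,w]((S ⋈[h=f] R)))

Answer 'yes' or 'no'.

E1 row counts bottom-up:
  R → 6
  S → 3
  (R ⋈[f=h] S) → 3
  π[w]((R ⋈[f=h] S)) → 3
E2 row counts bottom-up:
  S → 3
  R → 6
  (S ⋈[h=f] R) → 3
  π[v,z,f,h,w]((S ⋈[h=f] R)) → 3
  π[w](π[v,z,f,h,w]((S ⋈[h=f] R))) → 3

E1 and E2 produce the same multiset:
w
t
t
t

yes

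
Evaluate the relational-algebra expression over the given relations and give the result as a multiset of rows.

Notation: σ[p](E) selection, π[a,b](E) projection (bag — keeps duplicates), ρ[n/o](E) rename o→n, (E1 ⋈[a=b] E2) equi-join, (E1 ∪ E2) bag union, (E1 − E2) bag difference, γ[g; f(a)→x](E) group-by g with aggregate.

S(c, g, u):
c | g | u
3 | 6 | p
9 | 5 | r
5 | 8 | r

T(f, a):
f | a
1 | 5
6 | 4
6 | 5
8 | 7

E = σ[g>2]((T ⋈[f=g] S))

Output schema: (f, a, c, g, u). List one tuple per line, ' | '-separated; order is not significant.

Row counts bottom-up:
  T → 4
  S → 3
  (T ⋈[f=g] S) → 3
  σ[g>2]((T ⋈[f=g] S)) → 3

== RESULT ==
f | a | c | g | u
6 | 4 | 3 | 6 | p
6 | 5 | 3 | 6 | p
8 | 7 | 5 | 8 | r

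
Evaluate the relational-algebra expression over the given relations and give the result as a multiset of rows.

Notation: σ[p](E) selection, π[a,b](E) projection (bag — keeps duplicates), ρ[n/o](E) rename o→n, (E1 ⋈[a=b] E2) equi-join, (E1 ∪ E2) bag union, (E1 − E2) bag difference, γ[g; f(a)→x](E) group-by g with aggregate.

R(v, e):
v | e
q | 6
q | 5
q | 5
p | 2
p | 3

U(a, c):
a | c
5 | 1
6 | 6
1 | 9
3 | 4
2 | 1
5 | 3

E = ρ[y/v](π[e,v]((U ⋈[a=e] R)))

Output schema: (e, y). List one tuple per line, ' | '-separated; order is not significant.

Subexpression sizes:
  U → 6
  R → 5
  (U ⋈[a=e] R) → 7
  π[e,v]((U ⋈[a=e] R)) → 7
  ρ[y/v](π[e,v]((U ⋈[a=e] R))) → 7

== RESULT ==
e | y
2 | p
3 | p
5 | q
5 | q
5 | q
5 | q
6 | q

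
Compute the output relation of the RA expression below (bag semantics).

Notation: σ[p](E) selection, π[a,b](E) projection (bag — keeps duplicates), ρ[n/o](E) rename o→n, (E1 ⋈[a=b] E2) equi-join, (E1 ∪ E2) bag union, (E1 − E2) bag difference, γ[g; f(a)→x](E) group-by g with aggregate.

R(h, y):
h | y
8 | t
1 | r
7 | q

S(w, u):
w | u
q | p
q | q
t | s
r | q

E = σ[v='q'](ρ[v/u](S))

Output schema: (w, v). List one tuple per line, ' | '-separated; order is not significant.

Row counts bottom-up:
  S → 4
  ρ[v/u](S) → 4
  σ[v='q'](ρ[v/u](S)) → 2

== RESULT ==
w | v
q | q
r | q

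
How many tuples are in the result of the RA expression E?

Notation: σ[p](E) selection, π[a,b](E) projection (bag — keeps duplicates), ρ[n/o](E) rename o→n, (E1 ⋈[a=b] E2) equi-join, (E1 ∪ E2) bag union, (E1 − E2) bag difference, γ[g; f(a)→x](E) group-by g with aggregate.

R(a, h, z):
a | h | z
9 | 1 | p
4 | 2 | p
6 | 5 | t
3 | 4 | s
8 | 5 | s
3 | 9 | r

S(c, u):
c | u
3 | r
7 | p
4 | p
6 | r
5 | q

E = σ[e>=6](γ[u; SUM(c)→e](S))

Subexpression sizes:
  S → 5
  γ[u; SUM(c)→e](S) → 3
  σ[e>=6](γ[u; SUM(c)→e](S)) → 2

|E| = 2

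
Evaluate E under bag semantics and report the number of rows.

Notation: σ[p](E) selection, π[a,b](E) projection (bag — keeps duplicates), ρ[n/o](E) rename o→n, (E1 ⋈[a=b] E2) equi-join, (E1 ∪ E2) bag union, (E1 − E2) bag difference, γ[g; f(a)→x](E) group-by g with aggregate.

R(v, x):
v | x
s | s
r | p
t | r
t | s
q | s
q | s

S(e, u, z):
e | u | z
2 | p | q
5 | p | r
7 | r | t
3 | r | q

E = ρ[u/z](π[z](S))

Subexpression sizes:
  S → 4
  π[z](S) → 4
  ρ[u/z](π[z](S)) → 4

|E| = 4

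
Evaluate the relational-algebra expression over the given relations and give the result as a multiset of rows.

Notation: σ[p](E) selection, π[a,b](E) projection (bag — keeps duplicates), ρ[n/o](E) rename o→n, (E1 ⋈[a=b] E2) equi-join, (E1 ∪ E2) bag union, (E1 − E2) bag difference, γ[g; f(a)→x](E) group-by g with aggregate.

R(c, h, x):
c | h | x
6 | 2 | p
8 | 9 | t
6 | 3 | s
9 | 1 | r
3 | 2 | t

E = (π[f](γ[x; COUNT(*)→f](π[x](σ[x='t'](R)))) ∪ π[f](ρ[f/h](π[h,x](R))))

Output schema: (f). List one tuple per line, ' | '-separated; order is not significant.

Row counts bottom-up:
  R → 5
  σ[x='t'](R) → 2
  π[x](σ[x='t'](R)) → 2
  γ[x; COUNT(*)→f](π[x](σ[x='t'](R))) → 1
  π[f](γ[x; COUNT(*)→f](π[x](σ[x='t'](R)))) → 1
  R → 5
  π[h,x](R) → 5
  ρ[f/h](π[h,x](R)) → 5
  π[f](ρ[f/h](π[h,x](R))) → 5
  (π[f](γ[x; COUNT(*)→f](π[x](σ[x='t'](R)))) ∪ π[f](ρ[f/h](π[h,x](R)))) → 6

== RESULT ==
f
1
2
2
2
3
9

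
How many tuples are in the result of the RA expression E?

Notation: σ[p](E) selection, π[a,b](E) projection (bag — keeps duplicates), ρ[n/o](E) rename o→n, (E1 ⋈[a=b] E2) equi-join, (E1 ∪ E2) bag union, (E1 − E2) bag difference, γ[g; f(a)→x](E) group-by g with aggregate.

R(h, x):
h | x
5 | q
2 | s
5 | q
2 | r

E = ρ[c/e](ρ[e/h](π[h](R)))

Subexpression sizes:
  R → 4
  π[h](R) → 4
  ρ[e/h](π[h](R)) → 4
  ρ[c/e](ρ[e/h](π[h](R))) → 4

|E| = 4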